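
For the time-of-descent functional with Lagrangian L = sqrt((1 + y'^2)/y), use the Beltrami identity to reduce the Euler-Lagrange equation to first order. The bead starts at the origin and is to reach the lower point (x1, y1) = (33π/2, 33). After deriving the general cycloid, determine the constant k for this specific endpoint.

The Lagrangian L = sqrt((1 + y'^2) / y) has no explicit x dependence, so the Beltrami identity applies:
    L − y' ∂L/∂y' = C.
Compute ∂L/∂y' = y' / sqrt(y (1 + y'^2)).
Substitute:
    sqrt((1 + y'^2)/y) − y'·y' / sqrt(y (1 + y'^2))
    = (1 + y'^2) / sqrt(y (1 + y'^2)) − y'^2 / sqrt(y (1 + y'^2))
    = 1 / sqrt(y (1 + y'^2)) = C.
Squaring and rearranging gives the first integral
    y (1 + y'^2) = 1/C^2 =: k   (constant).
Solving this first-order ODE by the substitution
    y = (k/2)(1 − cos θ)
yields the cycloid parameterisation
    x(θ) = (k/2)(θ − sin θ),   y(θ) = (k/2)(1 − cos θ).
The constant k is fixed by the endpoint condition.
Now fit the given lower endpoint (x1, y1) = (33π/2, 33). At the bottom of the first arch (θ = π), the parametric equations give
    y(π) = (k/2)(1 − cos π) = k,
    x(π) = (k/2)(π − sin π) = kπ/2.
Matching y(π) = 33 gives k = 33, consistent with x(π) = 33π/2. Therefore the specific cycloid is
    x(θ) = (33/2)(θ − sin θ),   y(θ) = (33/2)(1 − cos θ).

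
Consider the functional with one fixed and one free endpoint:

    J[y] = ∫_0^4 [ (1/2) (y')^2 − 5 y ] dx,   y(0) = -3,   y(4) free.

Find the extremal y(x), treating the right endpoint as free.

The Lagrangian L = (1/2) (y')^2 − 5 y gives
    ∂L/∂y = −5,   ∂L/∂y' = y'.
Euler-Lagrange: d/dx(y') − (−5) = 0, i.e. y'' + 5 = 0, so
    y(x) = −(5/2) x^2 + C1 x + C2.
Fixed left endpoint y(0) = -3 ⇒ C2 = -3.
The right endpoint x = 4 is free, so the natural (transversality) condition is ∂L/∂y' |_{x=4} = 0, i.e. y'(4) = 0.
Compute y'(x) = −5 x + C1, so y'(4) = −20 + C1 = 0 ⇒ C1 = 20.
Therefore the extremal is
    y(x) = −(5/2) x^2 + 20 x − 3.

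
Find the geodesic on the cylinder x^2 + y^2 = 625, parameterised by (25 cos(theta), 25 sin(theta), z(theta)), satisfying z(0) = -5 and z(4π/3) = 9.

Parameterise the cylinder of radius R = 25 as
    r(θ) = (25 cos θ, 25 sin θ, z(θ)).
The arc-length element is
    ds = sqrt(625 + (dz/dθ)^2) dθ,
so the Lagrangian is L = sqrt(625 + z'^2).
L depends on z' only, not on z or θ, so ∂L/∂z = 0 and
    ∂L/∂z' = z' / sqrt(625 + z'^2).
The Euler-Lagrange equation gives
    d/dθ( z' / sqrt(625 + z'^2) ) = 0,
so z' is constant. Integrating once:
    z(θ) = a θ + b,
a helix on the cylinder (a straight line when the cylinder is unrolled). The constants a, b are determined by the endpoint conditions.
With endpoint conditions z(0) = -5 and z(4π/3) = 9: from z(0) = b we get b = -5, and a·4π/3 + -5 = 9 gives a = 21/(2π), so
    z(θ) = (21/(2π)) θ − 5.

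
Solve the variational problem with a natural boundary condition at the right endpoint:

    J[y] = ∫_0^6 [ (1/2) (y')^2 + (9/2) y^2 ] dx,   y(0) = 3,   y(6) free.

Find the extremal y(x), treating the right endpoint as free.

The Lagrangian L = (1/2) (y')^2 + (9/2) y^2 gives
    ∂L/∂y = 9 y,   ∂L/∂y' = y'.
Euler-Lagrange: y'' − 9 y = 0.
With k = 3, the general solution is
    y(x) = A cosh(3 x) + B sinh(3 x).
Fixed left endpoint y(0) = 3 ⇒ A = 3.
The right endpoint x = 6 is free, so the natural (transversality) condition is ∂L/∂y' |_{x=6} = 0, i.e. y'(6) = 0.
Compute y'(x) = A k sinh(k x) + B k cosh(k x), so
    y'(6) = A k sinh(k·6) + B k cosh(k·6) = 0
    ⇒ B = −A tanh(k·6) = − 3 tanh(3·6).
Therefore the extremal is
    y(x) = 3 cosh(3 x) − 3 tanh(3·6) sinh(3 x).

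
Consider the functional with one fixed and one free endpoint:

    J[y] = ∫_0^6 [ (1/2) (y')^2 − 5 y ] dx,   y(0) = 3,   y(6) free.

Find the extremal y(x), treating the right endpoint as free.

The Lagrangian L = (1/2) (y')^2 − 5 y gives
    ∂L/∂y = −5,   ∂L/∂y' = y'.
Euler-Lagrange: d/dx(y') − (−5) = 0, i.e. y'' + 5 = 0, so
    y(x) = −(5/2) x^2 + C1 x + C2.
Fixed left endpoint y(0) = 3 ⇒ C2 = 3.
The right endpoint x = 6 is free, so the natural (transversality) condition is ∂L/∂y' |_{x=6} = 0, i.e. y'(6) = 0.
Compute y'(x) = −5 x + C1, so y'(6) = −30 + C1 = 0 ⇒ C1 = 30.
Therefore the extremal is
    y(x) = −(5/2) x^2 + 30 x + 3.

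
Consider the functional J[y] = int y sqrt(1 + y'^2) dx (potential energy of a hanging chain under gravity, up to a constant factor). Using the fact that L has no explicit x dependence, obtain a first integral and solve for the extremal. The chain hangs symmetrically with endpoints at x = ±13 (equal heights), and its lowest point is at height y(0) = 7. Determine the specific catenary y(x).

The Lagrangian L(y, y') = y sqrt(1 + y'^2) has no explicit x dependence, so the Beltrami identity applies:
    L − y' ∂L/∂y' = C.
Compute ∂L/∂y' = y · y' / sqrt(1 + y'^2). Then
    L − y' ∂L/∂y'
    = y sqrt(1 + y'^2) − y · y'^2 / sqrt(1 + y'^2)
    = y (1 + y'^2 − y'^2) / sqrt(1 + y'^2)
    = y / sqrt(1 + y'^2) = C.
Squaring gives y^2 = C^2 (1 + y'^2), i.e.
    y'^2 = y^2 / C^2 − 1.
Separating variables,
    dy / sqrt(y^2 − C^2) = dx / C,
and integrating gives arccosh(y / C) = (x − a)/C, so
    y(x) = C cosh((x − a)/C),
the catenary. The constants C and a are fixed by the two endpoint conditions (and, for the hanging-chain problem, the length constraint selects C).
Now fit the given data. The endpoints x = ±13 are symmetric at equal height, so the catenary is even about its minimum: a = 0 and y(x) = C cosh(x/C). The lowest point is y(0) = C cosh(0) = C, and we are told y(0) = 7, so C = 7. Therefore
    y(x) = 7 cosh(x/7),
and at the endpoints
    y(±13) = 7 cosh(13/7).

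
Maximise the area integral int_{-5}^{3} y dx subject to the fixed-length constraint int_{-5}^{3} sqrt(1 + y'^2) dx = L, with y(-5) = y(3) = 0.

Set up the augmented Lagrangian using a multiplier λ for the length constraint:
    F(y, y') = y − λ sqrt(1 + y'^2).
F has no explicit x dependence, so the Beltrami identity yields a first integral
    F − y' ∂F/∂y' = C.
Compute ∂F/∂y' = −λ y' / sqrt(1 + y'^2). Then
    y − λ sqrt(1 + y'^2) + λ y'^2 / sqrt(1 + y'^2) = C
    ⇒  y − λ / sqrt(1 + y'^2) = C.
Solving for y' and integrating gives
    (x − a)^2 + (y − b)^2 = λ^2,
a circular arc of radius λ. The constants a, b are determined by the endpoint conditions y(-5) = y(3) = 0, and λ is fixed implicitly by the length constraint
    ∫_{-5}^{3} sqrt(1 + y'^2) dx = L.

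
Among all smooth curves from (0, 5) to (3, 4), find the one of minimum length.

Arc-length functional: J[y] = ∫ sqrt(1 + (y')^2) dx.
Lagrangian L = sqrt(1 + (y')^2) has no explicit y dependence, so ∂L/∂y = 0 and the Euler-Lagrange equation gives
    d/dx( y' / sqrt(1 + (y')^2) ) = 0  ⇒  y' / sqrt(1 + (y')^2) = const.
Hence y' is constant, so y(x) is affine.
Fitting the endpoints (0, 5) and (3, 4):
    slope m = (4 − 5) / (3 − 0) = -1/3,
    intercept c = 5 − m·0 = 5.
Extremal: y(x) = (-1/3) x + 5.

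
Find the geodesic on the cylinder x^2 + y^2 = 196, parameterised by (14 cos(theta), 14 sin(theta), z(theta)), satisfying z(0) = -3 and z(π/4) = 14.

Parameterise the cylinder of radius R = 14 as
    r(θ) = (14 cos θ, 14 sin θ, z(θ)).
The arc-length element is
    ds = sqrt(196 + (dz/dθ)^2) dθ,
so the Lagrangian is L = sqrt(196 + z'^2).
L depends on z' only, not on z or θ, so ∂L/∂z = 0 and
    ∂L/∂z' = z' / sqrt(196 + z'^2).
The Euler-Lagrange equation gives
    d/dθ( z' / sqrt(196 + z'^2) ) = 0,
so z' is constant. Integrating once:
    z(θ) = a θ + b,
a helix on the cylinder (a straight line when the cylinder is unrolled). The constants a, b are determined by the endpoint conditions.
With endpoint conditions z(0) = -3 and z(π/4) = 14: from z(0) = b we get b = -3, and a·π/4 + -3 = 14 gives a = 68/π, so
    z(θ) = (68/π) θ − 3.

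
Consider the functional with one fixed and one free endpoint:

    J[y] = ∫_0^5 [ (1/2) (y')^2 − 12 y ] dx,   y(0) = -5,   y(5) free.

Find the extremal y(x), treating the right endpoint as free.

The Lagrangian L = (1/2) (y')^2 − 12 y gives
    ∂L/∂y = −12,   ∂L/∂y' = y'.
Euler-Lagrange: d/dx(y') − (−12) = 0, i.e. y'' + 12 = 0, so
    y(x) = −(12/2) x^2 + C1 x + C2.
Fixed left endpoint y(0) = -5 ⇒ C2 = -5.
The right endpoint x = 5 is free, so the natural (transversality) condition is ∂L/∂y' |_{x=5} = 0, i.e. y'(5) = 0.
Compute y'(x) = −12 x + C1, so y'(5) = −60 + C1 = 0 ⇒ C1 = 60.
Therefore the extremal is
    y(x) = −6 x^2 + 60 x − 5.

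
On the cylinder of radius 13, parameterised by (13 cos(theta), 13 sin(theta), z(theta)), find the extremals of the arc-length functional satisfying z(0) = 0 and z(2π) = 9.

Parameterise the cylinder of radius R = 13 as
    r(θ) = (13 cos θ, 13 sin θ, z(θ)).
The arc-length element is
    ds = sqrt(169 + (dz/dθ)^2) dθ,
so the Lagrangian is L = sqrt(169 + z'^2).
L depends on z' only, not on z or θ, so ∂L/∂z = 0 and
    ∂L/∂z' = z' / sqrt(169 + z'^2).
The Euler-Lagrange equation gives
    d/dθ( z' / sqrt(169 + z'^2) ) = 0,
so z' is constant. Integrating once:
    z(θ) = a θ + b,
a helix on the cylinder (a straight line when the cylinder is unrolled). The constants a, b are determined by the endpoint conditions.
With endpoint conditions z(0) = 0 and z(2π) = 9: from z(0) = b we get b = 0, and a·2π + 0 = 9 gives a = 9/(2π), so
    z(θ) = (9/(2π)) θ.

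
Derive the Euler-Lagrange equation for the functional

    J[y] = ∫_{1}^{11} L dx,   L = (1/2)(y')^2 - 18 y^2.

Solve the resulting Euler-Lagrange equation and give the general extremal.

The Lagrangian is L = (1/2)(y')^2 - 18 y^2.
∂L/∂y = -36y.
∂L/∂y' = y'.
The Euler-Lagrange equation d/dx(∂L/∂y') − ∂L/∂y = 0 becomes:
    y'' + 36 y = 0
General solution: y(x) = A sin(6x) + B cos(6x), where A and B are arbitrary constants fixed by the endpoint conditions.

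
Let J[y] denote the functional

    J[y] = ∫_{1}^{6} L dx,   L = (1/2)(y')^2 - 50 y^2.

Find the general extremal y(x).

The Lagrangian is L = (1/2)(y')^2 - 50 y^2.
∂L/∂y = -100y.
∂L/∂y' = y'.
The Euler-Lagrange equation d/dx(∂L/∂y') − ∂L/∂y = 0 becomes:
    y'' + 100 y = 0
General solution: y(x) = A sin(10x) + B cos(10x), where A and B are arbitrary constants fixed by the endpoint conditions.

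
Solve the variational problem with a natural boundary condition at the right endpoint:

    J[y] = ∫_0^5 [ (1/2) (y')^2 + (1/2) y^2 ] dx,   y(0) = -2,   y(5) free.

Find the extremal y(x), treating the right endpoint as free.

The Lagrangian L = (1/2) (y')^2 + (1/2) y^2 gives
    ∂L/∂y = 1 y,   ∂L/∂y' = y'.
Euler-Lagrange: y'' − y = 0.
With k = 1, the general solution is
    y(x) = A cosh(x) + B sinh(x).
Fixed left endpoint y(0) = -2 ⇒ A = -2.
The right endpoint x = 5 is free, so the natural (transversality) condition is ∂L/∂y' |_{x=5} = 0, i.e. y'(5) = 0.
Compute y'(x) = A k sinh(k x) + B k cosh(k x), so
    y'(5) = A k sinh(k·5) + B k cosh(k·5) = 0
    ⇒ B = −A tanh(k·5) = 2 tanh(1·5).
Therefore the extremal is
    y(x) = −2 cosh(1 x) + 2 tanh(1·5) sinh(1 x).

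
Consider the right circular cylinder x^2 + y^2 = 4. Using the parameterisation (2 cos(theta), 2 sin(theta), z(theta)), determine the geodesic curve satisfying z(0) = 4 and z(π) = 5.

Parameterise the cylinder of radius R = 2 as
    r(θ) = (2 cos θ, 2 sin θ, z(θ)).
The arc-length element is
    ds = sqrt(4 + (dz/dθ)^2) dθ,
so the Lagrangian is L = sqrt(4 + z'^2).
L depends on z' only, not on z or θ, so ∂L/∂z = 0 and
    ∂L/∂z' = z' / sqrt(4 + z'^2).
The Euler-Lagrange equation gives
    d/dθ( z' / sqrt(4 + z'^2) ) = 0,
so z' is constant. Integrating once:
    z(θ) = a θ + b,
a helix on the cylinder (a straight line when the cylinder is unrolled). The constants a, b are determined by the endpoint conditions.
With endpoint conditions z(0) = 4 and z(π) = 5: from z(0) = b we get b = 4, and a·π + 4 = 5 gives a = 1/π, so
    z(θ) = (1/π) θ + 4.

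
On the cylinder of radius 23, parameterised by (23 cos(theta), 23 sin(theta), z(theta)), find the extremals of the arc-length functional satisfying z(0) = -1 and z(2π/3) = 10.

Parameterise the cylinder of radius R = 23 as
    r(θ) = (23 cos θ, 23 sin θ, z(θ)).
The arc-length element is
    ds = sqrt(529 + (dz/dθ)^2) dθ,
so the Lagrangian is L = sqrt(529 + z'^2).
L depends on z' only, not on z or θ, so ∂L/∂z = 0 and
    ∂L/∂z' = z' / sqrt(529 + z'^2).
The Euler-Lagrange equation gives
    d/dθ( z' / sqrt(529 + z'^2) ) = 0,
so z' is constant. Integrating once:
    z(θ) = a θ + b,
a helix on the cylinder (a straight line when the cylinder is unrolled). The constants a, b are determined by the endpoint conditions.
With endpoint conditions z(0) = -1 and z(2π/3) = 10: from z(0) = b we get b = -1, and a·2π/3 + -1 = 10 gives a = 33/(2π), so
    z(θ) = (33/(2π)) θ − 1.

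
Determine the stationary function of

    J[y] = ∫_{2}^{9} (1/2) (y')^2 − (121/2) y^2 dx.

The Lagrangian is L = (1/2) (y')^2 − (121/2) y^2.
Compute ∂L/∂y = -121y, ∂L/∂y' = y'.
The Euler-Lagrange equation d/dx(∂L/∂y') − ∂L/∂y = 0 reduces to
    y'' + 121 y = 0.
Its general solution is
    y(x) = A sin(11x) + B cos(11x),
with A, B fixed by the endpoint conditions.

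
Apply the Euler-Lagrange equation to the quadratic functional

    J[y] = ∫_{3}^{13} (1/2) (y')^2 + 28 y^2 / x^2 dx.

The Lagrangian is L = (1/2) (y')^2 + 28 y^2 / x^2.
Compute ∂L/∂y = 56y/x^2, ∂L/∂y' = y'.
The Euler-Lagrange equation d/dx(∂L/∂y') − ∂L/∂y = 0 reduces to
    y'' − 56/x^2 · y = 0  (x > 0).
Its general solution is
    y(x) = A x^8 + B x^(-7),
with A, B fixed by the endpoint conditions.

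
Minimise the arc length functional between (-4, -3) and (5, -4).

Arc-length functional: J[y] = ∫ sqrt(1 + (y')^2) dx.
Lagrangian L = sqrt(1 + (y')^2) has no explicit y dependence, so ∂L/∂y = 0 and the Euler-Lagrange equation gives
    d/dx( y' / sqrt(1 + (y')^2) ) = 0  ⇒  y' / sqrt(1 + (y')^2) = const.
Hence y' is constant, so y(x) is affine.
Fitting the endpoints (-4, -3) and (5, -4):
    slope m = ((-4) − (-3)) / (5 − (-4)) = -1/9,
    intercept c = (-3) − m·(-4) = -31/9.
Extremal: y(x) = (-1/9) x - 31/9.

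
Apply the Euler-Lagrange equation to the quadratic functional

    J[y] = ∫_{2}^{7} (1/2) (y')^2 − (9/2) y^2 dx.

The Lagrangian is L = (1/2) (y')^2 − (9/2) y^2.
Compute ∂L/∂y = -9y, ∂L/∂y' = y'.
The Euler-Lagrange equation d/dx(∂L/∂y') − ∂L/∂y = 0 reduces to
    y'' + 9 y = 0.
Its general solution is
    y(x) = A sin(3x) + B cos(3x),
with A, B fixed by the endpoint conditions.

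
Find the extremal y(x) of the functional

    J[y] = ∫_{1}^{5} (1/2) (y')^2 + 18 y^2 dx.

The Lagrangian is L = (1/2) (y')^2 + 18 y^2.
Compute ∂L/∂y = 36y, ∂L/∂y' = y'.
The Euler-Lagrange equation d/dx(∂L/∂y') − ∂L/∂y = 0 reduces to
    y'' − 36 y = 0.
Its general solution is
    y(x) = A e^(6x) + B e^(−6x),
with A, B fixed by the endpoint conditions.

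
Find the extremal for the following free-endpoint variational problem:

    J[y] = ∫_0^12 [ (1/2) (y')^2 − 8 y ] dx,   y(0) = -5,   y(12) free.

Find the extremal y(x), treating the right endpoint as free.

The Lagrangian L = (1/2) (y')^2 − 8 y gives
    ∂L/∂y = −8,   ∂L/∂y' = y'.
Euler-Lagrange: d/dx(y') − (−8) = 0, i.e. y'' + 8 = 0, so
    y(x) = −(8/2) x^2 + C1 x + C2.
Fixed left endpoint y(0) = -5 ⇒ C2 = -5.
The right endpoint x = 12 is free, so the natural (transversality) condition is ∂L/∂y' |_{x=12} = 0, i.e. y'(12) = 0.
Compute y'(x) = −8 x + C1, so y'(12) = −96 + C1 = 0 ⇒ C1 = 96.
Therefore the extremal is
    y(x) = −4 x^2 + 96 x − 5.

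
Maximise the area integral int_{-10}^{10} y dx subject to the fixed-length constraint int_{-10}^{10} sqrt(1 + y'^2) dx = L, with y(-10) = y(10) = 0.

Set up the augmented Lagrangian using a multiplier λ for the length constraint:
    F(y, y') = y − λ sqrt(1 + y'^2).
F has no explicit x dependence, so the Beltrami identity yields a first integral
    F − y' ∂F/∂y' = C.
Compute ∂F/∂y' = −λ y' / sqrt(1 + y'^2). Then
    y − λ sqrt(1 + y'^2) + λ y'^2 / sqrt(1 + y'^2) = C
    ⇒  y − λ / sqrt(1 + y'^2) = C.
Solving for y' and integrating gives
    (x − a)^2 + (y − b)^2 = λ^2,
a circular arc of radius λ. The constants a, b are determined by the endpoint conditions y(-10) = y(10) = 0, and λ is fixed implicitly by the length constraint
    ∫_{-10}^{10} sqrt(1 + y'^2) dx = L.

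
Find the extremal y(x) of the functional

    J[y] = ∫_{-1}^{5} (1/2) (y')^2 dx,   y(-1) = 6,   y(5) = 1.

The Lagrangian is L = (1/2) (y')^2.
Compute ∂L/∂y = 0, ∂L/∂y' = y'.
The Euler-Lagrange equation d/dx(∂L/∂y') − ∂L/∂y = 0 reduces to
    y'' = 0.
Its general solution is
    y(x) = A x + B,
with A, B fixed by the endpoint conditions.
Applying the endpoint conditions y(-1) = 6 and y(5) = 1: solve A·-1 + B = 6 and A·5 + B = 1. Subtracting gives A(5 − -1) = 1 − 6, so A = -5/6, and B = 6 − A·-1 = 31/6. Therefore
    y(x) = (-5/6) x + 31/6.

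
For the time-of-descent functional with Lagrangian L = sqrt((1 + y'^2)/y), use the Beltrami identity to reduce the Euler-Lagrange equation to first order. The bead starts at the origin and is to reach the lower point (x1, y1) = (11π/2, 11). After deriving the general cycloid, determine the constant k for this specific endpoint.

The Lagrangian L = sqrt((1 + y'^2) / y) has no explicit x dependence, so the Beltrami identity applies:
    L − y' ∂L/∂y' = C.
Compute ∂L/∂y' = y' / sqrt(y (1 + y'^2)).
Substitute:
    sqrt((1 + y'^2)/y) − y'·y' / sqrt(y (1 + y'^2))
    = (1 + y'^2) / sqrt(y (1 + y'^2)) − y'^2 / sqrt(y (1 + y'^2))
    = 1 / sqrt(y (1 + y'^2)) = C.
Squaring and rearranging gives the first integral
    y (1 + y'^2) = 1/C^2 =: k   (constant).
Solving this first-order ODE by the substitution
    y = (k/2)(1 − cos θ)
yields the cycloid parameterisation
    x(θ) = (k/2)(θ − sin θ),   y(θ) = (k/2)(1 − cos θ).
The constant k is fixed by the endpoint condition.
Now fit the given lower endpoint (x1, y1) = (11π/2, 11). At the bottom of the first arch (θ = π), the parametric equations give
    y(π) = (k/2)(1 − cos π) = k,
    x(π) = (k/2)(π − sin π) = kπ/2.
Matching y(π) = 11 gives k = 11, consistent with x(π) = 11π/2. Therefore the specific cycloid is
    x(θ) = (11/2)(θ − sin θ),   y(θ) = (11/2)(1 − cos θ).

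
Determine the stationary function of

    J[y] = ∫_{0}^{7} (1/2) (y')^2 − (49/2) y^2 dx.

The Lagrangian is L = (1/2) (y')^2 − (49/2) y^2.
Compute ∂L/∂y = -49y, ∂L/∂y' = y'.
The Euler-Lagrange equation d/dx(∂L/∂y') − ∂L/∂y = 0 reduces to
    y'' + 49 y = 0.
Its general solution is
    y(x) = A sin(7x) + B cos(7x),
with A, B fixed by the endpoint conditions.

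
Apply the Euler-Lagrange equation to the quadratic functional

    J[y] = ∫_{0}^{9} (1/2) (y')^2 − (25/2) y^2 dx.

The Lagrangian is L = (1/2) (y')^2 − (25/2) y^2.
Compute ∂L/∂y = -25y, ∂L/∂y' = y'.
The Euler-Lagrange equation d/dx(∂L/∂y') − ∂L/∂y = 0 reduces to
    y'' + 25 y = 0.
Its general solution is
    y(x) = A sin(5x) + B cos(5x),
with A, B fixed by the endpoint conditions.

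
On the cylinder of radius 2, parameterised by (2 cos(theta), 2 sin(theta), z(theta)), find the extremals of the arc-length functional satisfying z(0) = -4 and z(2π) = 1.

Parameterise the cylinder of radius R = 2 as
    r(θ) = (2 cos θ, 2 sin θ, z(θ)).
The arc-length element is
    ds = sqrt(4 + (dz/dθ)^2) dθ,
so the Lagrangian is L = sqrt(4 + z'^2).
L depends on z' only, not on z or θ, so ∂L/∂z = 0 and
    ∂L/∂z' = z' / sqrt(4 + z'^2).
The Euler-Lagrange equation gives
    d/dθ( z' / sqrt(4 + z'^2) ) = 0,
so z' is constant. Integrating once:
    z(θ) = a θ + b,
a helix on the cylinder (a straight line when the cylinder is unrolled). The constants a, b are determined by the endpoint conditions.
With endpoint conditions z(0) = -4 and z(2π) = 1: from z(0) = b we get b = -4, and a·2π + -4 = 1 gives a = 5/(2π), so
    z(θ) = (5/(2π)) θ − 4.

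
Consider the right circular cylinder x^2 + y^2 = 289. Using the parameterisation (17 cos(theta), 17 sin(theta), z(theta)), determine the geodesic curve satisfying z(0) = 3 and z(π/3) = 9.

Parameterise the cylinder of radius R = 17 as
    r(θ) = (17 cos θ, 17 sin θ, z(θ)).
The arc-length element is
    ds = sqrt(289 + (dz/dθ)^2) dθ,
so the Lagrangian is L = sqrt(289 + z'^2).
L depends on z' only, not on z or θ, so ∂L/∂z = 0 and
    ∂L/∂z' = z' / sqrt(289 + z'^2).
The Euler-Lagrange equation gives
    d/dθ( z' / sqrt(289 + z'^2) ) = 0,
so z' is constant. Integrating once:
    z(θ) = a θ + b,
a helix on the cylinder (a straight line when the cylinder is unrolled). The constants a, b are determined by the endpoint conditions.
With endpoint conditions z(0) = 3 and z(π/3) = 9: from z(0) = b we get b = 3, and a·π/3 + 3 = 9 gives a = 18/π, so
    z(θ) = (18/π) θ + 3.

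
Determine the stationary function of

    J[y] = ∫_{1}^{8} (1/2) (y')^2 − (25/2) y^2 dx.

The Lagrangian is L = (1/2) (y')^2 − (25/2) y^2.
Compute ∂L/∂y = -25y, ∂L/∂y' = y'.
The Euler-Lagrange equation d/dx(∂L/∂y') − ∂L/∂y = 0 reduces to
    y'' + 25 y = 0.
Its general solution is
    y(x) = A sin(5x) + B cos(5x),
with A, B fixed by the endpoint conditions.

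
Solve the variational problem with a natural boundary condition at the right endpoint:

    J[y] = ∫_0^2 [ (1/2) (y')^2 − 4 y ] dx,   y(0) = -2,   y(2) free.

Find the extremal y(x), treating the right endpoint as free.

The Lagrangian L = (1/2) (y')^2 − 4 y gives
    ∂L/∂y = −4,   ∂L/∂y' = y'.
Euler-Lagrange: d/dx(y') − (−4) = 0, i.e. y'' + 4 = 0, so
    y(x) = −(4/2) x^2 + C1 x + C2.
Fixed left endpoint y(0) = -2 ⇒ C2 = -2.
The right endpoint x = 2 is free, so the natural (transversality) condition is ∂L/∂y' |_{x=2} = 0, i.e. y'(2) = 0.
Compute y'(x) = −4 x + C1, so y'(2) = −8 + C1 = 0 ⇒ C1 = 8.
Therefore the extremal is
    y(x) = −2 x^2 + 8 x − 2.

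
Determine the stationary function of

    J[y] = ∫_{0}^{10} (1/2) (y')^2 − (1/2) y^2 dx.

The Lagrangian is L = (1/2) (y')^2 − (1/2) y^2.
Compute ∂L/∂y = -y, ∂L/∂y' = y'.
The Euler-Lagrange equation d/dx(∂L/∂y') − ∂L/∂y = 0 reduces to
    y'' + y = 0.
Its general solution is
    y(x) = A sin(x) + B cos(x),
with A, B fixed by the endpoint conditions.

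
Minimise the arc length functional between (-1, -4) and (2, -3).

Arc-length functional: J[y] = ∫ sqrt(1 + (y')^2) dx.
Lagrangian L = sqrt(1 + (y')^2) has no explicit y dependence, so ∂L/∂y = 0 and the Euler-Lagrange equation gives
    d/dx( y' / sqrt(1 + (y')^2) ) = 0  ⇒  y' / sqrt(1 + (y')^2) = const.
Hence y' is constant, so y(x) is affine.
Fitting the endpoints (-1, -4) and (2, -3):
    slope m = ((-3) − (-4)) / (2 − (-1)) = 1/3,
    intercept c = (-4) − m·(-1) = -11/3.
Extremal: y(x) = (1/3) x - 11/3.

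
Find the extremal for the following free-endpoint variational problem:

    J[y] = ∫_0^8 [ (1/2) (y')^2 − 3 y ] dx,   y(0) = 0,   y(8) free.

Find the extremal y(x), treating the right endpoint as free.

The Lagrangian L = (1/2) (y')^2 − 3 y gives
    ∂L/∂y = −3,   ∂L/∂y' = y'.
Euler-Lagrange: d/dx(y') − (−3) = 0, i.e. y'' + 3 = 0, so
    y(x) = −(3/2) x^2 + C1 x + C2.
Fixed left endpoint y(0) = 0 ⇒ C2 = 0.
The right endpoint x = 8 is free, so the natural (transversality) condition is ∂L/∂y' |_{x=8} = 0, i.e. y'(8) = 0.
Compute y'(x) = −3 x + C1, so y'(8) = −24 + C1 = 0 ⇒ C1 = 24.
Therefore the extremal is
    y(x) = −(3/2) x^2 + 24 x.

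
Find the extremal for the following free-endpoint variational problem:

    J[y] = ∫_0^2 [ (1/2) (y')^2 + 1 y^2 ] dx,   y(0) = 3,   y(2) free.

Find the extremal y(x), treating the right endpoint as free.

The Lagrangian L = (1/2) (y')^2 + 1 y^2 gives
    ∂L/∂y = 2 y,   ∂L/∂y' = y'.
Euler-Lagrange: y'' − 2 y = 0.
With k = sqrt(2), the general solution is
    y(x) = A cosh(sqrt(2) x) + B sinh(sqrt(2) x).
Fixed left endpoint y(0) = 3 ⇒ A = 3.
The right endpoint x = 2 is free, so the natural (transversality) condition is ∂L/∂y' |_{x=2} = 0, i.e. y'(2) = 0.
Compute y'(x) = A k sinh(k x) + B k cosh(k x), so
    y'(2) = A k sinh(k·2) + B k cosh(k·2) = 0
    ⇒ B = −A tanh(k·2) = − 3 tanh(sqrt(2)·2).
Therefore the extremal is
    y(x) = 3 cosh(sqrt(2) x) − 3 tanh(sqrt(2)·2) sinh(sqrt(2) x).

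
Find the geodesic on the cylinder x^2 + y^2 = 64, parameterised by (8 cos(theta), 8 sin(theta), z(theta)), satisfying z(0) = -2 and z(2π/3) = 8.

Parameterise the cylinder of radius R = 8 as
    r(θ) = (8 cos θ, 8 sin θ, z(θ)).
The arc-length element is
    ds = sqrt(64 + (dz/dθ)^2) dθ,
so the Lagrangian is L = sqrt(64 + z'^2).
L depends on z' only, not on z or θ, so ∂L/∂z = 0 and
    ∂L/∂z' = z' / sqrt(64 + z'^2).
The Euler-Lagrange equation gives
    d/dθ( z' / sqrt(64 + z'^2) ) = 0,
so z' is constant. Integrating once:
    z(θ) = a θ + b,
a helix on the cylinder (a straight line when the cylinder is unrolled). The constants a, b are determined by the endpoint conditions.
With endpoint conditions z(0) = -2 and z(2π/3) = 8: from z(0) = b we get b = -2, and a·2π/3 + -2 = 8 gives a = 15/π, so
    z(θ) = (15/π) θ − 2.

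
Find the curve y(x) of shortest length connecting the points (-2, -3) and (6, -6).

Arc-length functional: J[y] = ∫ sqrt(1 + (y')^2) dx.
Lagrangian L = sqrt(1 + (y')^2) has no explicit y dependence, so ∂L/∂y = 0 and the Euler-Lagrange equation gives
    d/dx( y' / sqrt(1 + (y')^2) ) = 0  ⇒  y' / sqrt(1 + (y')^2) = const.
Hence y' is constant, so y(x) is affine.
Fitting the endpoints (-2, -3) and (6, -6):
    slope m = ((-6) − (-3)) / (6 − (-2)) = -3/8,
    intercept c = (-3) − m·(-2) = -15/4.
Extremal: y(x) = (-3/8) x - 15/4.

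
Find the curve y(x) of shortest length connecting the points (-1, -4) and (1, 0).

Arc-length functional: J[y] = ∫ sqrt(1 + (y')^2) dx.
Lagrangian L = sqrt(1 + (y')^2) has no explicit y dependence, so ∂L/∂y = 0 and the Euler-Lagrange equation gives
    d/dx( y' / sqrt(1 + (y')^2) ) = 0  ⇒  y' / sqrt(1 + (y')^2) = const.
Hence y' is constant, so y(x) is affine.
Fitting the endpoints (-1, -4) and (1, 0):
    slope m = (0 − (-4)) / (1 − (-1)) = 2,
    intercept c = (-4) − m·(-1) = -2.
Extremal: y(x) = 2 x - 2.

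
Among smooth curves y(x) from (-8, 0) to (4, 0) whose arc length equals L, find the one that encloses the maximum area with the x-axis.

Set up the augmented Lagrangian using a multiplier λ for the length constraint:
    F(y, y') = y − λ sqrt(1 + y'^2).
F has no explicit x dependence, so the Beltrami identity yields a first integral
    F − y' ∂F/∂y' = C.
Compute ∂F/∂y' = −λ y' / sqrt(1 + y'^2). Then
    y − λ sqrt(1 + y'^2) + λ y'^2 / sqrt(1 + y'^2) = C
    ⇒  y − λ / sqrt(1 + y'^2) = C.
Solving for y' and integrating gives
    (x − a)^2 + (y − b)^2 = λ^2,
a circular arc of radius λ. The constants a, b are determined by the endpoint conditions y(-8) = y(4) = 0, and λ is fixed implicitly by the length constraint
    ∫_{-8}^{4} sqrt(1 + y'^2) dx = L.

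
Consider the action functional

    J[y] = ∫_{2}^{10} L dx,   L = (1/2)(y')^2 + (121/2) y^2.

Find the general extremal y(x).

The Lagrangian is L = (1/2)(y')^2 + (121/2) y^2.
∂L/∂y = 121y.
∂L/∂y' = y'.
The Euler-Lagrange equation d/dx(∂L/∂y') − ∂L/∂y = 0 becomes:
    y'' - 121 y = 0
General solution: y(x) = A e^(11x) + B e^(-11x), where A and B are arbitrary constants fixed by the endpoint conditions.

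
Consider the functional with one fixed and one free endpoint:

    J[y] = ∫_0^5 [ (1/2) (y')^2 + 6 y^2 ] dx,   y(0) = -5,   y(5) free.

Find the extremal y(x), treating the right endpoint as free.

The Lagrangian L = (1/2) (y')^2 + 6 y^2 gives
    ∂L/∂y = 12 y,   ∂L/∂y' = y'.
Euler-Lagrange: y'' − 12 y = 0.
With k = sqrt(12), the general solution is
    y(x) = A cosh(sqrt(12) x) + B sinh(sqrt(12) x).
Fixed left endpoint y(0) = -5 ⇒ A = -5.
The right endpoint x = 5 is free, so the natural (transversality) condition is ∂L/∂y' |_{x=5} = 0, i.e. y'(5) = 0.
Compute y'(x) = A k sinh(k x) + B k cosh(k x), so
    y'(5) = A k sinh(k·5) + B k cosh(k·5) = 0
    ⇒ B = −A tanh(k·5) = 5 tanh(sqrt(12)·5).
Therefore the extremal is
    y(x) = −5 cosh(sqrt(12) x) + 5 tanh(sqrt(12)·5) sinh(sqrt(12) x).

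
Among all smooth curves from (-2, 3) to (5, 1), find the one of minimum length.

Arc-length functional: J[y] = ∫ sqrt(1 + (y')^2) dx.
Lagrangian L = sqrt(1 + (y')^2) has no explicit y dependence, so ∂L/∂y = 0 and the Euler-Lagrange equation gives
    d/dx( y' / sqrt(1 + (y')^2) ) = 0  ⇒  y' / sqrt(1 + (y')^2) = const.
Hence y' is constant, so y(x) is affine.
Fitting the endpoints (-2, 3) and (5, 1):
    slope m = (1 − 3) / (5 − (-2)) = -2/7,
    intercept c = 3 − m·(-2) = 17/7.
Extremal: y(x) = (-2/7) x + 17/7.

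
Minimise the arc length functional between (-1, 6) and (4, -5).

Arc-length functional: J[y] = ∫ sqrt(1 + (y')^2) dx.
Lagrangian L = sqrt(1 + (y')^2) has no explicit y dependence, so ∂L/∂y = 0 and the Euler-Lagrange equation gives
    d/dx( y' / sqrt(1 + (y')^2) ) = 0  ⇒  y' / sqrt(1 + (y')^2) = const.
Hence y' is constant, so y(x) is affine.
Fitting the endpoints (-1, 6) and (4, -5):
    slope m = ((-5) − 6) / (4 − (-1)) = -11/5,
    intercept c = 6 − m·(-1) = 19/5.
Extremal: y(x) = (-11/5) x + 19/5.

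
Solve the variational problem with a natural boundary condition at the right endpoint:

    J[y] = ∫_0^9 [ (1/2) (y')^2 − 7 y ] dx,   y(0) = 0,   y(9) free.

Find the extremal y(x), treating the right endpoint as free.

The Lagrangian L = (1/2) (y')^2 − 7 y gives
    ∂L/∂y = −7,   ∂L/∂y' = y'.
Euler-Lagrange: d/dx(y') − (−7) = 0, i.e. y'' + 7 = 0, so
    y(x) = −(7/2) x^2 + C1 x + C2.
Fixed left endpoint y(0) = 0 ⇒ C2 = 0.
The right endpoint x = 9 is free, so the natural (transversality) condition is ∂L/∂y' |_{x=9} = 0, i.e. y'(9) = 0.
Compute y'(x) = −7 x + C1, so y'(9) = −63 + C1 = 0 ⇒ C1 = 63.
Therefore the extremal is
    y(x) = −(7/2) x^2 + 63 x.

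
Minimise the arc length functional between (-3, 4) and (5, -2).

Arc-length functional: J[y] = ∫ sqrt(1 + (y')^2) dx.
Lagrangian L = sqrt(1 + (y')^2) has no explicit y dependence, so ∂L/∂y = 0 and the Euler-Lagrange equation gives
    d/dx( y' / sqrt(1 + (y')^2) ) = 0  ⇒  y' / sqrt(1 + (y')^2) = const.
Hence y' is constant, so y(x) is affine.
Fitting the endpoints (-3, 4) and (5, -2):
    slope m = ((-2) − 4) / (5 − (-3)) = -3/4,
    intercept c = 4 − m·(-3) = 7/4.
Extremal: y(x) = (-3/4) x + 7/4.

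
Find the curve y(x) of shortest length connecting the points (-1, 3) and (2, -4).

Arc-length functional: J[y] = ∫ sqrt(1 + (y')^2) dx.
Lagrangian L = sqrt(1 + (y')^2) has no explicit y dependence, so ∂L/∂y = 0 and the Euler-Lagrange equation gives
    d/dx( y' / sqrt(1 + (y')^2) ) = 0  ⇒  y' / sqrt(1 + (y')^2) = const.
Hence y' is constant, so y(x) is affine.
Fitting the endpoints (-1, 3) and (2, -4):
    slope m = ((-4) − 3) / (2 − (-1)) = -7/3,
    intercept c = 3 − m·(-1) = 2/3.
Extremal: y(x) = (-7/3) x + 2/3.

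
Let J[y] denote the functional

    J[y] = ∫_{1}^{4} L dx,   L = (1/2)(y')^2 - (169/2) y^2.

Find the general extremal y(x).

The Lagrangian is L = (1/2)(y')^2 - (169/2) y^2.
∂L/∂y = -169y.
∂L/∂y' = y'.
The Euler-Lagrange equation d/dx(∂L/∂y') − ∂L/∂y = 0 becomes:
    y'' + 169 y = 0
General solution: y(x) = A sin(13x) + B cos(13x), where A and B are arbitrary constants fixed by the endpoint conditions.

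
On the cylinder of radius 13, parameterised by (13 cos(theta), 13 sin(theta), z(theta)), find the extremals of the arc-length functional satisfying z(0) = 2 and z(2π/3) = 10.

Parameterise the cylinder of radius R = 13 as
    r(θ) = (13 cos θ, 13 sin θ, z(θ)).
The arc-length element is
    ds = sqrt(169 + (dz/dθ)^2) dθ,
so the Lagrangian is L = sqrt(169 + z'^2).
L depends on z' only, not on z or θ, so ∂L/∂z = 0 and
    ∂L/∂z' = z' / sqrt(169 + z'^2).
The Euler-Lagrange equation gives
    d/dθ( z' / sqrt(169 + z'^2) ) = 0,
so z' is constant. Integrating once:
    z(θ) = a θ + b,
a helix on the cylinder (a straight line when the cylinder is unrolled). The constants a, b are determined by the endpoint conditions.
With endpoint conditions z(0) = 2 and z(2π/3) = 10: from z(0) = b we get b = 2, and a·2π/3 + 2 = 10 gives a = 12/π, so
    z(θ) = (12/π) θ + 2.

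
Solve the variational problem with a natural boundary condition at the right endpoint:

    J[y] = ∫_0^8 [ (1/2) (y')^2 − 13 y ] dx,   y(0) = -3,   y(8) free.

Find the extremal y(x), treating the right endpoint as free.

The Lagrangian L = (1/2) (y')^2 − 13 y gives
    ∂L/∂y = −13,   ∂L/∂y' = y'.
Euler-Lagrange: d/dx(y') − (−13) = 0, i.e. y'' + 13 = 0, so
    y(x) = −(13/2) x^2 + C1 x + C2.
Fixed left endpoint y(0) = -3 ⇒ C2 = -3.
The right endpoint x = 8 is free, so the natural (transversality) condition is ∂L/∂y' |_{x=8} = 0, i.e. y'(8) = 0.
Compute y'(x) = −13 x + C1, so y'(8) = −104 + C1 = 0 ⇒ C1 = 104.
Therefore the extremal is
    y(x) = −(13/2) x^2 + 104 x − 3.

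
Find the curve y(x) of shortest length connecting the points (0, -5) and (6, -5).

Arc-length functional: J[y] = ∫ sqrt(1 + (y')^2) dx.
Lagrangian L = sqrt(1 + (y')^2) has no explicit y dependence, so ∂L/∂y = 0 and the Euler-Lagrange equation gives
    d/dx( y' / sqrt(1 + (y')^2) ) = 0  ⇒  y' / sqrt(1 + (y')^2) = const.
Hence y' is constant, so y(x) is affine.
Fitting the endpoints (0, -5) and (6, -5):
    slope m = ((-5) − (-5)) / (6 − 0) = 0,
    intercept c = (-5) − m·0 = -5.
Extremal: y(x) = -5.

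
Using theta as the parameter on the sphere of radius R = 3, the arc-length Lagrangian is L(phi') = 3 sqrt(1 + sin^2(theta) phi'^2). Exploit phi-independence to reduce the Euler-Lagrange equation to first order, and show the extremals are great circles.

On the sphere of radius R = 3 with spherical coordinates (θ, φ), the induced metric is
    ds^2 = 9(dθ^2 + sin^2(θ) dφ^2).
Parameterise by θ; the arc-length functional is
    J[φ] = ∫ 3 sqrt(1 + sin^2(θ) (dφ/dθ)^2) dθ,
so L = 3 sqrt(1 + sin^2(θ) φ'^2). Compute
    ∂L/∂φ = 0  (L has no explicit φ dependence),
    ∂L/∂φ' = 3 sin^2(θ) φ' / sqrt(1 + sin^2(θ) φ'^2).
Since ∂L/∂φ = 0, the Euler-Lagrange equation
    d/dθ(∂L/∂φ') − ∂L/∂φ = 0
reduces to d/dθ(∂L/∂φ') = 0, i.e. the momentum conjugate to φ is conserved:
    3 sin^2(θ) φ' / sqrt(1 + sin^2(θ) φ'^2) = C.
The overall factor of 3 is constant, so dividing through gives Clairaut's relation sin^2(θ) φ' / sqrt(1 + sin^2(θ) φ'^2) = C' (with C' = C/3). Solving for φ' and integrating gives the great-circle family
    cot(θ) = A cos(φ − φ_0),
i.e. the intersection of the sphere with a plane through the origin. The two constants A and φ_0 (equivalently C and one phase) are fixed by the two endpoint conditions.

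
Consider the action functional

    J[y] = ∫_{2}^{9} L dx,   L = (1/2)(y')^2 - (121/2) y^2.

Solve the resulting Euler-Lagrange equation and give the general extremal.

The Lagrangian is L = (1/2)(y')^2 - (121/2) y^2.
∂L/∂y = -121y.
∂L/∂y' = y'.
The Euler-Lagrange equation d/dx(∂L/∂y') − ∂L/∂y = 0 becomes:
    y'' + 121 y = 0
General solution: y(x) = A sin(11x) + B cos(11x), where A and B are arbitrary constants fixed by the endpoint conditions.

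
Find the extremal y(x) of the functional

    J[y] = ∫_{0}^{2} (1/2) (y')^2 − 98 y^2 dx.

The Lagrangian is L = (1/2) (y')^2 − 98 y^2.
Compute ∂L/∂y = -196y, ∂L/∂y' = y'.
The Euler-Lagrange equation d/dx(∂L/∂y') − ∂L/∂y = 0 reduces to
    y'' + 196 y = 0.
Its general solution is
    y(x) = A sin(14x) + B cos(14x),
with A, B fixed by the endpoint conditions.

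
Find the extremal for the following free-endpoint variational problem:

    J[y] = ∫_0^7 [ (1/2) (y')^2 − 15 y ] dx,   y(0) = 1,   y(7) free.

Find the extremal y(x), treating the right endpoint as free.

The Lagrangian L = (1/2) (y')^2 − 15 y gives
    ∂L/∂y = −15,   ∂L/∂y' = y'.
Euler-Lagrange: d/dx(y') − (−15) = 0, i.e. y'' + 15 = 0, so
    y(x) = −(15/2) x^2 + C1 x + C2.
Fixed left endpoint y(0) = 1 ⇒ C2 = 1.
The right endpoint x = 7 is free, so the natural (transversality) condition is ∂L/∂y' |_{x=7} = 0, i.e. y'(7) = 0.
Compute y'(x) = −15 x + C1, so y'(7) = −105 + C1 = 0 ⇒ C1 = 105.
Therefore the extremal is
    y(x) = −(15/2) x^2 + 105 x + 1.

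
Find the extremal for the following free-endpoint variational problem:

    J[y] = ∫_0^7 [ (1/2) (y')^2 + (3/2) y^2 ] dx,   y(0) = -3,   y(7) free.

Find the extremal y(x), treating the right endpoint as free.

The Lagrangian L = (1/2) (y')^2 + (3/2) y^2 gives
    ∂L/∂y = 3 y,   ∂L/∂y' = y'.
Euler-Lagrange: y'' − 3 y = 0.
With k = sqrt(3), the general solution is
    y(x) = A cosh(sqrt(3) x) + B sinh(sqrt(3) x).
Fixed left endpoint y(0) = -3 ⇒ A = -3.
The right endpoint x = 7 is free, so the natural (transversality) condition is ∂L/∂y' |_{x=7} = 0, i.e. y'(7) = 0.
Compute y'(x) = A k sinh(k x) + B k cosh(k x), so
    y'(7) = A k sinh(k·7) + B k cosh(k·7) = 0
    ⇒ B = −A tanh(k·7) = 3 tanh(sqrt(3)·7).
Therefore the extremal is
    y(x) = −3 cosh(sqrt(3) x) + 3 tanh(sqrt(3)·7) sinh(sqrt(3) x).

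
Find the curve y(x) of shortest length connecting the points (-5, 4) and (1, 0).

Arc-length functional: J[y] = ∫ sqrt(1 + (y')^2) dx.
Lagrangian L = sqrt(1 + (y')^2) has no explicit y dependence, so ∂L/∂y = 0 and the Euler-Lagrange equation gives
    d/dx( y' / sqrt(1 + (y')^2) ) = 0  ⇒  y' / sqrt(1 + (y')^2) = const.
Hence y' is constant, so y(x) is affine.
Fitting the endpoints (-5, 4) and (1, 0):
    slope m = (0 − 4) / (1 − (-5)) = -2/3,
    intercept c = 4 − m·(-5) = 2/3.
Extremal: y(x) = (-2/3) x + 2/3.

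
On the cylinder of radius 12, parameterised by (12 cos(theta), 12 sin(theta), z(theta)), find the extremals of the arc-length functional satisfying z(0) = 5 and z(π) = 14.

Parameterise the cylinder of radius R = 12 as
    r(θ) = (12 cos θ, 12 sin θ, z(θ)).
The arc-length element is
    ds = sqrt(144 + (dz/dθ)^2) dθ,
so the Lagrangian is L = sqrt(144 + z'^2).
L depends on z' only, not on z or θ, so ∂L/∂z = 0 and
    ∂L/∂z' = z' / sqrt(144 + z'^2).
The Euler-Lagrange equation gives
    d/dθ( z' / sqrt(144 + z'^2) ) = 0,
so z' is constant. Integrating once:
    z(θ) = a θ + b,
a helix on the cylinder (a straight line when the cylinder is unrolled). The constants a, b are determined by the endpoint conditions.
With endpoint conditions z(0) = 5 and z(π) = 14: from z(0) = b we get b = 5, and a·π + 5 = 14 gives a = 9/π, so
    z(θ) = (9/π) θ + 5.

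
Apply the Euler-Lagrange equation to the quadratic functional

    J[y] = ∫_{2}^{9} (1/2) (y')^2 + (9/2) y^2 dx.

The Lagrangian is L = (1/2) (y')^2 + (9/2) y^2.
Compute ∂L/∂y = 9y, ∂L/∂y' = y'.
The Euler-Lagrange equation d/dx(∂L/∂y') − ∂L/∂y = 0 reduces to
    y'' − 9 y = 0.
Its general solution is
    y(x) = A e^(3x) + B e^(−3x),
with A, B fixed by the endpoint conditions.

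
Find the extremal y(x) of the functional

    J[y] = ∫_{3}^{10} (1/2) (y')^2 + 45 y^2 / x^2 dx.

The Lagrangian is L = (1/2) (y')^2 + 45 y^2 / x^2.
Compute ∂L/∂y = 90y/x^2, ∂L/∂y' = y'.
The Euler-Lagrange equation d/dx(∂L/∂y') − ∂L/∂y = 0 reduces to
    y'' − 90/x^2 · y = 0  (x > 0).
Its general solution is
    y(x) = A x^10 + B x^(-9),
with A, B fixed by the endpoint conditions.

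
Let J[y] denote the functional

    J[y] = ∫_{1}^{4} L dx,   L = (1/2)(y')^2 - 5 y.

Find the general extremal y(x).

The Lagrangian is L = (1/2)(y')^2 - 5 y.
∂L/∂y = -5.
∂L/∂y' = y'.
The Euler-Lagrange equation d/dx(∂L/∂y') − ∂L/∂y = 0 becomes:
    y'' + 5 = 0
General solution: y(x) = -(5/2) x^2 + A x + B, where A and B are arbitrary constants fixed by the endpoint conditions.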